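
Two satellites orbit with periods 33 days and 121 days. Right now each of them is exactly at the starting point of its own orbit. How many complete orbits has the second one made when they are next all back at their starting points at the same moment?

3 orbits

They are all back at their starting positions together after one LCM of the periods.
33 = 3 × 11
121 = 11^2
LCM(33, 121) = 3 × 11^2 = 363.
Orbits for period 121: 363 / 121 = 3.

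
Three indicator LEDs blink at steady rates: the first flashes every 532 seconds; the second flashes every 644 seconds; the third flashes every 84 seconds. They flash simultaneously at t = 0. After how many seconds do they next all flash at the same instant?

We need the least common multiple of the intervals.
532 = 2^2 × 7 × 19
644 = 2^2 × 7 × 23
84 = 2^2 × 3 × 7
LCM(532, 644, 84) = 2^2 × 3 × 7 × 19 × 23 = 36708.

36708 seconds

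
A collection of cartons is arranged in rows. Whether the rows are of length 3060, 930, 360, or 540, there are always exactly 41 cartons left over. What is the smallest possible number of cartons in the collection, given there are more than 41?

N − 41 must be a common multiple of 3060, 930, 360, and 540.
3060 = 2^2 × 3^2 × 5 × 17
930 = 2 × 3 × 5 × 31
360 = 2^3 × 3^2 × 5
540 = 2^2 × 3^3 × 5
LCM(3060, 930, 360, 540) = 2^3 × 3^3 × 5 × 17 × 31 = 569160.
Smallest N > 41 is LCM + 41 = 569160 + 41 = 569201.

569201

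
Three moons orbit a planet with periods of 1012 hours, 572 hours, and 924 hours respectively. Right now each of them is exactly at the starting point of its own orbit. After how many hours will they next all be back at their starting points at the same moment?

276276 hours

The first simultaneous occurrence is after LCM of the individual periods.
1012 = 2^2 × 11 × 23
572 = 2^2 × 11 × 13
924 = 2^2 × 3 × 7 × 11
LCM(1012, 572, 924) = 2^2 × 3 × 7 × 11 × 13 × 23 = 276276.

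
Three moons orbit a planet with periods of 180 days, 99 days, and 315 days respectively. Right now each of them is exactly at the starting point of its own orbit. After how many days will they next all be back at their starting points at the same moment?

They coincide at every common multiple of the periods; the first is the LCM.
180 = 2^2 × 3^2 × 5
99 = 3^2 × 11
315 = 3^2 × 5 × 7
LCM(180, 99, 315) = 2^2 × 3^2 × 5 × 7 × 11 = 13860.

13860 days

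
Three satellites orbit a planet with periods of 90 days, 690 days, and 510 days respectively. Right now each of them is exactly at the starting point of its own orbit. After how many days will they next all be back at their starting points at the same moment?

35190 days

The first simultaneous occurrence is after LCM of the individual periods.
90 = 2 × 3^2 × 5
690 = 2 × 3 × 5 × 23
510 = 2 × 3 × 5 × 17
LCM(90, 690, 510) = 2 × 3^2 × 5 × 17 × 23 = 35190.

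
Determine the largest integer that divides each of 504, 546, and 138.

504 = 2^3 × 3^2 × 7
546 = 2 × 3 × 7 × 13
138 = 2 × 3 × 23
gcd(504, 546, 138) = 2 × 3 = 6.

6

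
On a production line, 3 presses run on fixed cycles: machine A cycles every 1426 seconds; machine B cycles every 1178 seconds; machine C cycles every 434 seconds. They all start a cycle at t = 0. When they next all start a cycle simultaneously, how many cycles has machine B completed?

161 cycles

All finish a whole number of cycles simultaneously at t = LCM of the periods.
1426 = 2 × 23 × 31
1178 = 2 × 19 × 31
434 = 2 × 7 × 31
LCM(1426, 1178, 434) = 2 × 7 × 19 × 23 × 31 = 189658.
Cycles for period 1178: 189658 / 1178 = 161.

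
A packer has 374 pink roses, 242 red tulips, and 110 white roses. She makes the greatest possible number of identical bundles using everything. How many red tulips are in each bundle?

Number of bundles = gcd(374, 242, 110).
374 = 2 × 11 × 17
242 = 2 × 11^2
110 = 2 × 5 × 11
gcd(374, 242, 110) = 2 × 11 = 22.
red tulips per bundle = 242 / 22 = 11.

11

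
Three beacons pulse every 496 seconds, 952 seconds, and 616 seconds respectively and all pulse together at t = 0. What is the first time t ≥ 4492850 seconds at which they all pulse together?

4544848 seconds

Joint pulses occur at multiples of LCM(496, 952, 616).
496 = 2^4 × 31
952 = 2^3 × 7 × 17
616 = 2^3 × 7 × 11
LCM(496, 952, 616) = 2^4 × 7 × 11 × 17 × 31 = 649264.
Smallest multiple of 649264 that is ≥ 4492850: ⌈4492850/649264⌉ × 649264 = 7 × 649264 = 4544848.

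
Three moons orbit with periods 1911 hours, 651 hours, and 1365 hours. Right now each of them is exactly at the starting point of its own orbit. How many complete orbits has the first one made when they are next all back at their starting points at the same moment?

All finish a whole number of cycles simultaneously at t = LCM of the periods.
1911 = 3 × 7^2 × 13
651 = 3 × 7 × 31
1365 = 3 × 5 × 7 × 13
LCM(1911, 651, 1365) = 3 × 5 × 7^2 × 13 × 31 = 296205.
Orbits for period 1911: 296205 / 1911 = 155.

155 orbits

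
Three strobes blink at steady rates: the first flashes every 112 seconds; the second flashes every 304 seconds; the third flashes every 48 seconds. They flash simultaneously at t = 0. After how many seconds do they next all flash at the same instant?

6384 seconds

We need the least common multiple of the intervals.
112 = 2^4 × 7
304 = 2^4 × 19
48 = 2^4 × 3
LCM(112, 304, 48) = 2^4 × 3 × 7 × 19 = 6384.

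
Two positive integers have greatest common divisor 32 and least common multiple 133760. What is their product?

4280320

For any two positive integers, gcd × lcm = product = 32 × 133760 = 4280320.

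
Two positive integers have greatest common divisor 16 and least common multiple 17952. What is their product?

For any two positive integers, gcd × lcm = product = 16 × 17952 = 287232.

287232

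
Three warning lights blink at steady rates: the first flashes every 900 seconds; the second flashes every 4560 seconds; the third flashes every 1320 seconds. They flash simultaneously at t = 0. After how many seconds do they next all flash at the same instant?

The first simultaneous occurrence is after LCM of the individual periods.
900 = 2^2 × 3^2 × 5^2
4560 = 2^4 × 3 × 5 × 19
1320 = 2^3 × 3 × 5 × 11
LCM(900, 4560, 1320) = 2^4 × 3^2 × 5^2 × 11 × 19 = 752400.

752400 seconds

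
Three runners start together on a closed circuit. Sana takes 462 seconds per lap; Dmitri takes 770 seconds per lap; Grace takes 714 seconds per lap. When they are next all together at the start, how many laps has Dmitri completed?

51 laps

They are all back at their starting positions together after one LCM of the periods.
462 = 2 × 3 × 7 × 11
770 = 2 × 5 × 7 × 11
714 = 2 × 3 × 7 × 17
LCM(462, 770, 714) = 2 × 3 × 5 × 7 × 11 × 17 = 39270.
Laps for period 770: 39270 / 770 = 51.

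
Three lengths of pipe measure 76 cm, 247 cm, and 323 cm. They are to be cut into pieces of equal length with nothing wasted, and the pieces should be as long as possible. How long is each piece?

19 cm

Each piece length must divide every original length, so the longest possible is gcd(76, 247, 323).
76 = 2^2 × 19
247 = 13 × 19
323 = 17 × 19
gcd(76, 247, 323) = 19.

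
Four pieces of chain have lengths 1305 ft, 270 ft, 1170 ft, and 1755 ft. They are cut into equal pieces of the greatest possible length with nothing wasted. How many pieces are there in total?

100

Piece length = gcd(1305, 270, 1170, 1755).
1305 = 3^2 × 5 × 29
270 = 2 × 3^3 × 5
1170 = 2 × 3^2 × 5 × 13
1755 = 3^3 × 5 × 13
gcd(1305, 270, 1170, 1755) = 3^2 × 5 = 45.
Total pieces = 1305/45 + 270/45 + 1170/45 + 1755/45 = 29 + 6 + 26 + 39 = 100.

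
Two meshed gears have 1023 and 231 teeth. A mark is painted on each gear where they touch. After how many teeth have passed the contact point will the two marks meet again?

They coincide at every common multiple of the periods; the first is the LCM.
1023 = 3 × 11 × 31
231 = 3 × 7 × 11
LCM(1023, 231) = 3 × 7 × 11 × 31 = 7161.

7161 teeth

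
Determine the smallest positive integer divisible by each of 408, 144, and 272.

2448

408 = 2^3 × 3 × 17
144 = 2^4 × 3^2
272 = 2^4 × 17
LCM(408, 144, 272) = 2^4 × 3^2 × 17 = 2448.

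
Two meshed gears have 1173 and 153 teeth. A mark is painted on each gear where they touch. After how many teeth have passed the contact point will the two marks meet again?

They coincide at every common multiple of the periods; the first is the LCM.
1173 = 3 × 17 × 23
153 = 3^2 × 17
LCM(1173, 153) = 3^2 × 17 × 23 = 3519.

3519 teeth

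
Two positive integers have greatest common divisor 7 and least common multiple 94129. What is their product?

658903

For any two positive integers, gcd × lcm = product = 7 × 94129 = 658903.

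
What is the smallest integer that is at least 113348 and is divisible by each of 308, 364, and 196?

140140

The integer must be a common multiple of 308, 364, and 196, so a multiple of their LCM.
308 = 2^2 × 7 × 11
364 = 2^2 × 7 × 13
196 = 2^2 × 7^2
LCM(308, 364, 196) = 2^2 × 7^2 × 11 × 13 = 28028.
Smallest multiple of 28028 that is ≥ 113348: ⌈113348/28028⌉ × 28028 = 5 × 28028 = 140140.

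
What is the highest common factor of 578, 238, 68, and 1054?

578 = 2 × 17^2
238 = 2 × 7 × 17
68 = 2^2 × 17
1054 = 2 × 17 × 31
gcd(578, 238, 68, 1054) = 2 × 17 = 34.

34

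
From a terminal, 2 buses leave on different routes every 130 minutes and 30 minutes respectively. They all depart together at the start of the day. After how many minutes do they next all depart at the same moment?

390 minutes

The first simultaneous occurrence is after LCM of the individual periods.
130 = 2 × 5 × 13
30 = 2 × 3 × 5
LCM(130, 30) = 2 × 3 × 5 × 13 = 390.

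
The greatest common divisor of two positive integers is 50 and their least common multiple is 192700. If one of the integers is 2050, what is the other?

4700

For two integers, gcd × lcm = product, so the other is (50 × 192700) / 2050 = 9635000 / 2050 = 4700.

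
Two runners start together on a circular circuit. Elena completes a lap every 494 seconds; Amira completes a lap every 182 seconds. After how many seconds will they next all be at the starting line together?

3458 seconds

The first simultaneous occurrence is after LCM of the individual periods.
494 = 2 × 13 × 19
182 = 2 × 7 × 13
LCM(494, 182) = 2 × 7 × 13 × 19 = 3458.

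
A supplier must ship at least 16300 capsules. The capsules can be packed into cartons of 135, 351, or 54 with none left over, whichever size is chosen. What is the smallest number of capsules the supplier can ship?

The number of capsules must be a common multiple of 135, 351, and 54, so a multiple of their LCM.
135 = 3^3 × 5
351 = 3^3 × 13
54 = 2 × 3^3
LCM(135, 351, 54) = 2 × 3^3 × 5 × 13 = 3510.
Smallest multiple of 3510 that is ≥ 16300: ⌈16300/3510⌉ × 3510 = 5 × 3510 = 17550.

17550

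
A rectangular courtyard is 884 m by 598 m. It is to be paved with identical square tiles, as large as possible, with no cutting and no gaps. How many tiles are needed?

Tile side = gcd(884, 598).
884 = 2^2 × 13 × 17
598 = 2 × 13 × 23
gcd(884, 598) = 2 × 13 = 26.
Tiles: (884/26) × (598/26) = 34 × 23 = 782.

782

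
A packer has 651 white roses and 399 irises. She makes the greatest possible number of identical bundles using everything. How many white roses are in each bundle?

Number of bundles = gcd(651, 399).
651 = 3 × 7 × 31
399 = 3 × 7 × 19
gcd(651, 399) = 3 × 7 = 21.
white roses per bundle = 651 / 21 = 31.

31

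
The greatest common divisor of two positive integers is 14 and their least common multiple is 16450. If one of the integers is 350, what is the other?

For two integers, gcd × lcm = product, so the other is (14 × 16450) / 350 = 230300 / 350 = 658.

658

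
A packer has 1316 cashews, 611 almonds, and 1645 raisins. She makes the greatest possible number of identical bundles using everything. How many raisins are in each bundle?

Number of bundles = gcd(1316, 611, 1645).
1316 = 2^2 × 7 × 47
611 = 13 × 47
1645 = 5 × 7 × 47
gcd(1316, 611, 1645) = 47.
raisins per bundle = 1645 / 47 = 35.

35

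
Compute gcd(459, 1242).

27

459 = 3^3 × 17
1242 = 2 × 3^3 × 23
gcd(459, 1242) = 3^3 = 27.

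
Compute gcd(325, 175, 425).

25

325 = 5^2 × 13
175 = 5^2 × 7
425 = 5^2 × 17
gcd(325, 175, 425) = 5^2 = 25.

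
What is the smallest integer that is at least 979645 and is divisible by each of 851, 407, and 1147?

The integer must be a common multiple of 851, 407, and 1147, so a multiple of their LCM.
851 = 23 × 37
407 = 11 × 37
1147 = 31 × 37
LCM(851, 407, 1147) = 11 × 23 × 31 × 37 = 290191.
Smallest multiple of 290191 that is ≥ 979645: ⌈979645/290191⌉ × 290191 = 4 × 290191 = 1160764.

1160764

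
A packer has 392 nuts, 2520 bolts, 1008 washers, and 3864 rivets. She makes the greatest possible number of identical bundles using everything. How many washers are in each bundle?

Number of bundles = gcd(392, 2520, 1008, 3864).
392 = 2^3 × 7^2
2520 = 2^3 × 3^2 × 5 × 7
1008 = 2^4 × 3^2 × 7
3864 = 2^3 × 3 × 7 × 23
gcd(392, 2520, 1008, 3864) = 2^3 × 7 = 56.
washers per bundle = 1008 / 56 = 18.

18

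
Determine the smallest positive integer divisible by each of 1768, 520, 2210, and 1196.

1768 = 2^3 × 13 × 17
520 = 2^3 × 5 × 13
2210 = 2 × 5 × 13 × 17
1196 = 2^2 × 13 × 23
LCM(1768, 520, 2210, 1196) = 2^3 × 5 × 13 × 17 × 23 = 203320.

203320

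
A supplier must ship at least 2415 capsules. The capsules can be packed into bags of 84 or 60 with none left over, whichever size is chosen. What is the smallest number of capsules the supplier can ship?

2520

The number of capsules must be a common multiple of 84 and 60, so a multiple of their LCM.
84 = 2^2 × 3 × 7
60 = 2^2 × 3 × 5
LCM(84, 60) = 2^2 × 3 × 5 × 7 = 420.
Smallest multiple of 420 that is ≥ 2415: ⌈2415/420⌉ × 420 = 6 × 420 = 2520.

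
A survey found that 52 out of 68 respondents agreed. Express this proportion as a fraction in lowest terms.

52 = 2^2 × 13
68 = 2^2 × 17
gcd(52, 68) = 2^2 = 4.
Divide numerator and denominator by 4: 52/68 = 13/17.

13/17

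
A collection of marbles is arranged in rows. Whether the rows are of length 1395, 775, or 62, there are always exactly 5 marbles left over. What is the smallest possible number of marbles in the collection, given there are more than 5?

13955

N − 5 must be a common multiple of 1395, 775, and 62.
1395 = 3^2 × 5 × 31
775 = 5^2 × 31
62 = 2 × 31
LCM(1395, 775, 62) = 2 × 3^2 × 5^2 × 31 = 13950.
Smallest N > 5 is LCM + 5 = 13950 + 5 = 13955.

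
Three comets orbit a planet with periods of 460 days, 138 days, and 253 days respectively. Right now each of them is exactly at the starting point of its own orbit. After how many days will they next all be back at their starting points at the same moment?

15180 days

We need the least common multiple of the intervals.
460 = 2^2 × 5 × 23
138 = 2 × 3 × 23
253 = 11 × 23
LCM(460, 138, 253) = 2^2 × 3 × 5 × 11 × 23 = 15180.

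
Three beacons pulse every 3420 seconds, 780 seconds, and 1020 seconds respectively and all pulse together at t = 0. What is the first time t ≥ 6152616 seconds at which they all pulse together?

Joint pulses occur at multiples of LCM(3420, 780, 1020).
3420 = 2^2 × 3^2 × 5 × 19
780 = 2^2 × 3 × 5 × 13
1020 = 2^2 × 3 × 5 × 17
LCM(3420, 780, 1020) = 2^2 × 3^2 × 5 × 13 × 17 × 19 = 755820.
Smallest multiple of 755820 that is ≥ 6152616: ⌈6152616/755820⌉ × 755820 = 9 × 755820 = 6802380.

6802380 seconds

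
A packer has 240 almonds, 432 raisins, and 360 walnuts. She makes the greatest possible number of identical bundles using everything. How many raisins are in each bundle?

18

Number of bundles = gcd(240, 432, 360).
240 = 2^4 × 3 × 5
432 = 2^4 × 3^3
360 = 2^3 × 3^2 × 5
gcd(240, 432, 360) = 2^3 × 3 = 24.
raisins per bundle = 432 / 24 = 18.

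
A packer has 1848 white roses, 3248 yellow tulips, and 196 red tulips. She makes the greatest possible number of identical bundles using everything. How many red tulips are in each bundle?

Number of bundles = gcd(1848, 3248, 196).
1848 = 2^3 × 3 × 7 × 11
3248 = 2^4 × 7 × 29
196 = 2^2 × 7^2
gcd(1848, 3248, 196) = 2^2 × 7 = 28.
red tulips per bundle = 196 / 28 = 7.

7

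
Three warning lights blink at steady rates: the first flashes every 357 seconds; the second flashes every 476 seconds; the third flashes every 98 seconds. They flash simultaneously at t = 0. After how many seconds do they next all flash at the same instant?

The first simultaneous occurrence is after LCM of the individual periods.
357 = 3 × 7 × 17
476 = 2^2 × 7 × 17
98 = 2 × 7^2
LCM(357, 476, 98) = 2^2 × 3 × 7^2 × 17 = 9996.

9996 seconds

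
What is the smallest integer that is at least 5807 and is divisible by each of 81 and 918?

8262

The integer must be a common multiple of 81 and 918, so a multiple of their LCM.
81 = 3^4
918 = 2 × 3^3 × 17
LCM(81, 918) = 2 × 3^4 × 17 = 2754.
Smallest multiple of 2754 that is ≥ 5807: ⌈5807/2754⌉ × 2754 = 3 × 2754 = 8262.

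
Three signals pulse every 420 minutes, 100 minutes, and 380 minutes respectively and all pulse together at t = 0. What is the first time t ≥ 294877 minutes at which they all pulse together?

319200 minutes

Joint pulses occur at multiples of LCM(420, 100, 380).
420 = 2^2 × 3 × 5 × 7
100 = 2^2 × 5^2
380 = 2^2 × 5 × 19
LCM(420, 100, 380) = 2^2 × 3 × 5^2 × 7 × 19 = 39900.
Smallest multiple of 39900 that is ≥ 294877: ⌈294877/39900⌉ × 39900 = 8 × 39900 = 319200.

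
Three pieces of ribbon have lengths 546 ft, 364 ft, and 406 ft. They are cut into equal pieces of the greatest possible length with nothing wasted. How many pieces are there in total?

94

Piece length = gcd(546, 364, 406).
546 = 2 × 3 × 7 × 13
364 = 2^2 × 7 × 13
406 = 2 × 7 × 29
gcd(546, 364, 406) = 2 × 7 = 14.
Total pieces = 546/14 + 364/14 + 406/14 = 39 + 26 + 29 = 94.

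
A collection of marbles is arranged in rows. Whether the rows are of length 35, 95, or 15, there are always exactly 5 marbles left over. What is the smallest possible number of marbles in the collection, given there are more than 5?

N − 5 must be a common multiple of 35, 95, and 15.
35 = 5 × 7
95 = 5 × 19
15 = 3 × 5
LCM(35, 95, 15) = 3 × 5 × 7 × 19 = 1995.
Smallest N > 5 is LCM + 5 = 1995 + 5 = 2000.

2000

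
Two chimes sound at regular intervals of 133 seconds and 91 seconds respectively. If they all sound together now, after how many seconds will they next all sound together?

1729 seconds

We need the least common multiple of the intervals.
133 = 7 × 19
91 = 7 × 13
LCM(133, 91) = 7 × 13 × 19 = 1729.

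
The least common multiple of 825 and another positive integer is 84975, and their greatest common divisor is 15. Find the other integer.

1545

gcd × lcm = product of the two integers, so the other integer is (15 × 84975) / 825 = 1545.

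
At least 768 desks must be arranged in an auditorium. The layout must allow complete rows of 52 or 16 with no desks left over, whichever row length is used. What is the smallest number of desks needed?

The number of desks must be a common multiple of 52 and 16, so a multiple of their LCM.
52 = 2^2 × 13
16 = 2^4
LCM(52, 16) = 2^4 × 13 = 208.
Smallest multiple of 208 that is ≥ 768: ⌈768/208⌉ × 208 = 4 × 208 = 832.

832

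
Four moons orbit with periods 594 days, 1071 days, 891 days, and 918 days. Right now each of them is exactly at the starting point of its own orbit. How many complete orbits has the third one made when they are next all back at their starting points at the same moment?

238 orbits

All finish a whole number of cycles simultaneously at t = LCM of the periods.
594 = 2 × 3^3 × 11
1071 = 3^2 × 7 × 17
891 = 3^4 × 11
918 = 2 × 3^3 × 17
LCM(594, 1071, 891, 918) = 2 × 3^4 × 7 × 11 × 17 = 212058.
Orbits for period 891: 212058 / 891 = 238.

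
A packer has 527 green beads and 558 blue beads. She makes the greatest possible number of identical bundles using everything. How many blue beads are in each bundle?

Number of bundles = gcd(527, 558).
527 = 17 × 31
558 = 2 × 3^2 × 31
gcd(527, 558) = 31.
blue beads per bundle = 558 / 31 = 18.

18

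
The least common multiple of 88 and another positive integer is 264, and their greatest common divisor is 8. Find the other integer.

gcd × lcm = product of the two integers, so the other integer is (8 × 264) / 88 = 24.

24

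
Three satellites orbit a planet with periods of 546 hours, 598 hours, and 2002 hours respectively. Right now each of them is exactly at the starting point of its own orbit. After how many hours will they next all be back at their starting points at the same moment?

We need the least common multiple of the intervals.
546 = 2 × 3 × 7 × 13
598 = 2 × 13 × 23
2002 = 2 × 7 × 11 × 13
LCM(546, 598, 2002) = 2 × 3 × 7 × 11 × 13 × 23 = 138138.

138138 hours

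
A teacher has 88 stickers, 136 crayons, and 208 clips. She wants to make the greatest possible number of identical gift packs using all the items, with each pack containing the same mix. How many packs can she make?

The pack count must divide each quantity, so the greatest is gcd(88, 136, 208).
88 = 2^3 × 11
136 = 2^3 × 17
208 = 2^4 × 13
gcd(88, 136, 208) = 2^3 = 8.

8 packs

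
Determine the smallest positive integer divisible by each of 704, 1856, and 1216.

704 = 2^6 × 11
1856 = 2^6 × 29
1216 = 2^6 × 19
LCM(704, 1856, 1216) = 2^6 × 11 × 19 × 29 = 387904.

387904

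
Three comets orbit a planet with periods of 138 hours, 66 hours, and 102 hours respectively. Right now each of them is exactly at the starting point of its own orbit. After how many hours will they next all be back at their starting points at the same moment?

25806 hours

The first simultaneous occurrence is after LCM of the individual periods.
138 = 2 × 3 × 23
66 = 2 × 3 × 11
102 = 2 × 3 × 17
LCM(138, 66, 102) = 2 × 3 × 11 × 17 × 23 = 25806.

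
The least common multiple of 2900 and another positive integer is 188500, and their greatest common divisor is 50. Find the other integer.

gcd × lcm = product of the two integers, so the other integer is (50 × 188500) / 2900 = 3250.

3250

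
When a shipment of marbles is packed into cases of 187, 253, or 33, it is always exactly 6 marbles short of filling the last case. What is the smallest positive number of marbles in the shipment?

12897

Being 6 short of a full case of size k means N ≡ −6 (mod k), i.e. N + 6 is a multiple of each size.
187 = 11 × 17
253 = 11 × 23
33 = 3 × 11
LCM(187, 253, 33) = 3 × 11 × 17 × 23 = 12903.
Smallest positive N is 12903 − 6 = 12897.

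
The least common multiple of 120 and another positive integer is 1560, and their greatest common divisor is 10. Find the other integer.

130

gcd × lcm = product of the two integers, so the other integer is (10 × 1560) / 120 = 130.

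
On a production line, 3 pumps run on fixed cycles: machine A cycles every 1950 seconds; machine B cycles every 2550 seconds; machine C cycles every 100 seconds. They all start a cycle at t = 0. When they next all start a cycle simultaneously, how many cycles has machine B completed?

All finish a whole number of cycles simultaneously at t = LCM of the periods.
1950 = 2 × 3 × 5^2 × 13
2550 = 2 × 3 × 5^2 × 17
100 = 2^2 × 5^2
LCM(1950, 2550, 100) = 2^2 × 3 × 5^2 × 13 × 17 = 66300.
Cycles for period 2550: 66300 / 2550 = 26.

26 cycles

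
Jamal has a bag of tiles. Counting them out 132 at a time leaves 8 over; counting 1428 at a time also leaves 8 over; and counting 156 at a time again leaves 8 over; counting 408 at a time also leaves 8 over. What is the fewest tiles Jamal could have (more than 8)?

408416

N − 8 must be a common multiple of 132, 1428, 156, and 408.
132 = 2^2 × 3 × 11
1428 = 2^2 × 3 × 7 × 17
156 = 2^2 × 3 × 13
408 = 2^3 × 3 × 17
LCM(132, 1428, 156, 408) = 2^3 × 3 × 7 × 11 × 13 × 17 = 408408.
Smallest N > 8 is LCM + 8 = 408408 + 8 = 408416.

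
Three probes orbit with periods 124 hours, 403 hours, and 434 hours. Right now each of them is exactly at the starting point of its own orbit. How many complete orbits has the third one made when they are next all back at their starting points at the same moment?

26 orbits

The first common completion time is the LCM of the periods.
124 = 2^2 × 31
403 = 13 × 31
434 = 2 × 7 × 31
LCM(124, 403, 434) = 2^2 × 7 × 13 × 31 = 11284.
Orbits for period 434: 11284 / 434 = 26.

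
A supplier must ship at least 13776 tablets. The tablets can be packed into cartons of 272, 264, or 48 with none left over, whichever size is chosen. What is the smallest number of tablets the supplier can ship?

17952

The number of tablets must be a common multiple of 272, 264, and 48, so a multiple of their LCM.
272 = 2^4 × 17
264 = 2^3 × 3 × 11
48 = 2^4 × 3
LCM(272, 264, 48) = 2^4 × 3 × 11 × 17 = 8976.
Smallest multiple of 8976 that is ≥ 13776: ⌈13776/8976⌉ × 8976 = 2 × 8976 = 17952.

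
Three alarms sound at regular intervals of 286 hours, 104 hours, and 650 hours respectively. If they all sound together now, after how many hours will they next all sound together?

28600 hours

We need the least common multiple of the intervals.
286 = 2 × 11 × 13
104 = 2^3 × 13
650 = 2 × 5^2 × 13
LCM(286, 104, 650) = 2^3 × 5^2 × 11 × 13 = 28600.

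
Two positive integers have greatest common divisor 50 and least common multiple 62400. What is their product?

For any two positive integers, gcd × lcm = product = 50 × 62400 = 3120000.

3120000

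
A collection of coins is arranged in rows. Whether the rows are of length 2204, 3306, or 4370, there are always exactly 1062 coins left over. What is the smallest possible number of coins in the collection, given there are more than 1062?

N − 1062 must be a common multiple of 2204, 3306, and 4370.
2204 = 2^2 × 19 × 29
3306 = 2 × 3 × 19 × 29
4370 = 2 × 5 × 19 × 23
LCM(2204, 3306, 4370) = 2^2 × 3 × 5 × 19 × 23 × 29 = 760380.
Smallest N > 1062 is LCM + 1062 = 760380 + 1062 = 761442.

761442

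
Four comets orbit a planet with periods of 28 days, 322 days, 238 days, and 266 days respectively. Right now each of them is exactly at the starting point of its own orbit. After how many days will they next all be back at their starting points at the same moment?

208012 days

We need the least common multiple of the intervals.
28 = 2^2 × 7
322 = 2 × 7 × 23
238 = 2 × 7 × 17
266 = 2 × 7 × 19
LCM(28, 322, 238, 266) = 2^2 × 7 × 17 × 19 × 23 = 208012.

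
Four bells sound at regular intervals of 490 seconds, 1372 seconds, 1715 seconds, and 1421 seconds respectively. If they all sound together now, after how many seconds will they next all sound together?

198940 seconds

The first simultaneous occurrence is after LCM of the individual periods.
490 = 2 × 5 × 7^2
1372 = 2^2 × 7^3
1715 = 5 × 7^3
1421 = 7^2 × 29
LCM(490, 1372, 1715, 1421) = 2^2 × 5 × 7^3 × 29 = 198940.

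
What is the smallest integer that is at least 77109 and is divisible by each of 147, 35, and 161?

The integer must be a common multiple of 147, 35, and 161, so a multiple of their LCM.
147 = 3 × 7^2
35 = 5 × 7
161 = 7 × 23
LCM(147, 35, 161) = 3 × 5 × 7^2 × 23 = 16905.
Smallest multiple of 16905 that is ≥ 77109: ⌈77109/16905⌉ × 16905 = 5 × 16905 = 84525.

84525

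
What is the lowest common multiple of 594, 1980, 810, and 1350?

89100

594 = 2 × 3^3 × 11
1980 = 2^2 × 3^2 × 5 × 11
810 = 2 × 3^4 × 5
1350 = 2 × 3^3 × 5^2
LCM(594, 1980, 810, 1350) = 2^2 × 3^4 × 5^2 × 11 = 89100.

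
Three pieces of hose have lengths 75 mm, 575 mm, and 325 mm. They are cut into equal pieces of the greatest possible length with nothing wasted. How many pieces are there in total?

Piece length = gcd(75, 575, 325).
75 = 3 × 5^2
575 = 5^2 × 23
325 = 5^2 × 13
gcd(75, 575, 325) = 5^2 = 25.
Total pieces = 75/25 + 575/25 + 325/25 = 3 + 23 + 13 = 39.

39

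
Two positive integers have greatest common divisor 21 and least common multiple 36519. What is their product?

766899

For any two positive integers, gcd × lcm = product = 21 × 36519 = 766899.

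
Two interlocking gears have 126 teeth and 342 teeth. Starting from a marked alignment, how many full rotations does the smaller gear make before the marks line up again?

All finish a whole number of cycles simultaneously at t = LCM of the periods.
126 = 2 × 3^2 × 7
342 = 2 × 3^2 × 19
LCM(126, 342) = 2 × 3^2 × 7 × 19 = 2394.
Rotations for period 126: 2394 / 126 = 19.

19 rotations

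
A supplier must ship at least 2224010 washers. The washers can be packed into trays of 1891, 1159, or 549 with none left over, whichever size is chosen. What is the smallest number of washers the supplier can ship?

2263527

The number of washers must be a common multiple of 1891, 1159, and 549, so a multiple of their LCM.
1891 = 31 × 61
1159 = 19 × 61
549 = 3^2 × 61
LCM(1891, 1159, 549) = 3^2 × 19 × 31 × 61 = 323361.
Smallest multiple of 323361 that is ≥ 2224010: ⌈2224010/323361⌉ × 323361 = 7 × 323361 = 2263527.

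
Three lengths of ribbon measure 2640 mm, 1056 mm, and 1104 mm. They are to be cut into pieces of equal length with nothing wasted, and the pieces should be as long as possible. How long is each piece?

The greatest length dividing all of 2640, 1056, and 1104 is their gcd.
2640 = 2^4 × 3 × 5 × 11
1056 = 2^5 × 3 × 11
1104 = 2^4 × 3 × 23
gcd(2640, 1056, 1104) = 2^4 × 3 = 48.

48 mm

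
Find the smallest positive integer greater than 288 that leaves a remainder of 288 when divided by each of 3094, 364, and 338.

80732

N − 288 must be a common multiple of 3094, 364, and 338.
3094 = 2 × 7 × 13 × 17
364 = 2^2 × 7 × 13
338 = 2 × 13^2
LCM(3094, 364, 338) = 2^2 × 7 × 13^2 × 17 = 80444.
Smallest N > 288 is LCM + 288 = 80444 + 288 = 80732.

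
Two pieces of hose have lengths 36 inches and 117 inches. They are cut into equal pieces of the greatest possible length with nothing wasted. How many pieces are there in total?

Piece length = gcd(36, 117).
36 = 2^2 × 3^2
117 = 3^2 × 13
gcd(36, 117) = 3^2 = 9.
Total pieces = 36/9 + 117/9 = 4 + 13 = 17.

17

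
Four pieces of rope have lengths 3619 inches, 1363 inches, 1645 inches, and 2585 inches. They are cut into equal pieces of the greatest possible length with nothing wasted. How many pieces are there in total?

196

Piece length = gcd(3619, 1363, 1645, 2585).
3619 = 7 × 11 × 47
1363 = 29 × 47
1645 = 5 × 7 × 47
2585 = 5 × 11 × 47
gcd(3619, 1363, 1645, 2585) = 47.
Total pieces = 3619/47 + 1363/47 + 1645/47 + 2585/47 = 77 + 29 + 35 + 55 = 196.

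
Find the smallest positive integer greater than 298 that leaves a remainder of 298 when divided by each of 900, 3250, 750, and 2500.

N − 298 must be a common multiple of 900, 3250, 750, and 2500.
900 = 2^2 × 3^2 × 5^2
3250 = 2 × 5^3 × 13
750 = 2 × 3 × 5^3
2500 = 2^2 × 5^4
LCM(900, 3250, 750, 2500) = 2^2 × 3^2 × 5^4 × 13 = 292500.
Smallest N > 298 is LCM + 298 = 292500 + 298 = 292798.

292798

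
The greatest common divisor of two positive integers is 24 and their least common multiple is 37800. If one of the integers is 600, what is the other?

1512

For two integers, gcd × lcm = product, so the other is (24 × 37800) / 600 = 907200 / 600 = 1512.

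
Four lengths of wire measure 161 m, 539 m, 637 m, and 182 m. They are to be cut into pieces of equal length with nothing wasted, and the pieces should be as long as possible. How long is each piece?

Each piece length must divide every original length, so the longest possible is gcd(161, 539, 637, 182).
161 = 7 × 23
539 = 7^2 × 11
637 = 7^2 × 13
182 = 2 × 7 × 13
gcd(161, 539, 637, 182) = 7.

7 m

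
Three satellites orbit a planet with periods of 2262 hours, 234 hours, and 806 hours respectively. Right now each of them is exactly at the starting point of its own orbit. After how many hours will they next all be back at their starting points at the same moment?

210366 hours

They coincide at every common multiple of the periods; the first is the LCM.
2262 = 2 × 3 × 13 × 29
234 = 2 × 3^2 × 13
806 = 2 × 13 × 31
LCM(2262, 234, 806) = 2 × 3^2 × 13 × 29 × 31 = 210366.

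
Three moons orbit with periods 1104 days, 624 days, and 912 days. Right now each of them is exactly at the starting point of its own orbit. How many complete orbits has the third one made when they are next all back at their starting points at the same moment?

All finish a whole number of cycles simultaneously at t = LCM of the periods.
1104 = 2^4 × 3 × 23
624 = 2^4 × 3 × 13
912 = 2^4 × 3 × 19
LCM(1104, 624, 912) = 2^4 × 3 × 13 × 19 × 23 = 272688.
Orbits for period 912: 272688 / 912 = 299.

299 orbits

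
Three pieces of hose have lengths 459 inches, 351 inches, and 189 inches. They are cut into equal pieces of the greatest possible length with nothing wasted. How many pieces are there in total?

37

Piece length = gcd(459, 351, 189).
459 = 3^3 × 17
351 = 3^3 × 13
189 = 3^3 × 7
gcd(459, 351, 189) = 3^3 = 27.
Total pieces = 459/27 + 351/27 + 189/27 = 17 + 13 + 7 = 37.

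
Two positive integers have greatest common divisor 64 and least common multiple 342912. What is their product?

For any two positive integers, gcd × lcm = product = 64 × 342912 = 21946368.

21946368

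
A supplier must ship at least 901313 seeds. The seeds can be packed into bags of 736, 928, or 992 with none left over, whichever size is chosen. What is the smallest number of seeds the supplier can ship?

The number of seeds must be a common multiple of 736, 928, and 992, so a multiple of their LCM.
736 = 2^5 × 23
928 = 2^5 × 29
992 = 2^5 × 31
LCM(736, 928, 992) = 2^5 × 23 × 29 × 31 = 661664.
Smallest multiple of 661664 that is ≥ 901313: ⌈901313/661664⌉ × 661664 = 2 × 661664 = 1323328.

1323328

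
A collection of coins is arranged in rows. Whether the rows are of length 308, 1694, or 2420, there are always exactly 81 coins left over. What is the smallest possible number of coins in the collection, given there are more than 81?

17021

N − 81 must be a common multiple of 308, 1694, and 2420.
308 = 2^2 × 7 × 11
1694 = 2 × 7 × 11^2
2420 = 2^2 × 5 × 11^2
LCM(308, 1694, 2420) = 2^2 × 5 × 7 × 11^2 = 16940.
Smallest N > 81 is LCM + 81 = 16940 + 81 = 17021.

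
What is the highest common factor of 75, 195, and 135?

15

75 = 3 × 5^2
195 = 3 × 5 × 13
135 = 3^3 × 5
gcd(75, 195, 135) = 3 × 5 = 15.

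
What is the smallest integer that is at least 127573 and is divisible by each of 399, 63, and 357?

The integer must be a common multiple of 399, 63, and 357, so a multiple of their LCM.
399 = 3 × 7 × 19
63 = 3^2 × 7
357 = 3 × 7 × 17
LCM(399, 63, 357) = 3^2 × 7 × 17 × 19 = 20349.
Smallest multiple of 20349 that is ≥ 127573: ⌈127573/20349⌉ × 20349 = 7 × 20349 = 142443.

142443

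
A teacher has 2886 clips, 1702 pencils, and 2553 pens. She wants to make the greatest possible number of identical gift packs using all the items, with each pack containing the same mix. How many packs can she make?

37 packs

The pack count must divide each quantity, so the greatest is gcd(2886, 1702, 2553).
2886 = 2 × 3 × 13 × 37
1702 = 2 × 23 × 37
2553 = 3 × 23 × 37
gcd(2886, 1702, 2553) = 37.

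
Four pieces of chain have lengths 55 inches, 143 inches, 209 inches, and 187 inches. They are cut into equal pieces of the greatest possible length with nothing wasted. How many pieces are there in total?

54

Piece length = gcd(55, 143, 209, 187).
55 = 5 × 11
143 = 11 × 13
209 = 11 × 19
187 = 11 × 17
gcd(55, 143, 209, 187) = 11.
Total pieces = 55/11 + 143/11 + 209/11 + 187/11 = 5 + 13 + 19 + 17 = 54.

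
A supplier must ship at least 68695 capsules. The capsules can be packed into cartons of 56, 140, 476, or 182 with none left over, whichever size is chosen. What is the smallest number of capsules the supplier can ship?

The number of capsules must be a common multiple of 56, 140, 476, and 182, so a multiple of their LCM.
56 = 2^3 × 7
140 = 2^2 × 5 × 7
476 = 2^2 × 7 × 17
182 = 2 × 7 × 13
LCM(56, 140, 476, 182) = 2^3 × 5 × 7 × 13 × 17 = 61880.
Smallest multiple of 61880 that is ≥ 68695: ⌈68695/61880⌉ × 61880 = 2 × 61880 = 123760.

123760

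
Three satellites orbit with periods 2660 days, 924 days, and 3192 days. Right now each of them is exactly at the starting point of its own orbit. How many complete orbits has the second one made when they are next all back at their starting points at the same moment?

190 orbits

They are all back at their starting positions together after one LCM of the periods.
2660 = 2^2 × 5 × 7 × 19
924 = 2^2 × 3 × 7 × 11
3192 = 2^3 × 3 × 7 × 19
LCM(2660, 924, 3192) = 2^3 × 3 × 5 × 7 × 11 × 19 = 175560.
Orbits for period 924: 175560 / 924 = 190.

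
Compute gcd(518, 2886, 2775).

37

518 = 2 × 7 × 37
2886 = 2 × 3 × 13 × 37
2775 = 3 × 5^2 × 37
gcd(518, 2886, 2775) = 37.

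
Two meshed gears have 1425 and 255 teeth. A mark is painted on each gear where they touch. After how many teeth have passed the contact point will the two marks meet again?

They coincide at every common multiple of the periods; the first is the LCM.
1425 = 3 × 5^2 × 19
255 = 3 × 5 × 17
LCM(1425, 255) = 3 × 5^2 × 17 × 19 = 24225.

24225 teeth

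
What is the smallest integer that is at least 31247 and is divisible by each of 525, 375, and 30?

31500

The integer must be a common multiple of 525, 375, and 30, so a multiple of their LCM.
525 = 3 × 5^2 × 7
375 = 3 × 5^3
30 = 2 × 3 × 5
LCM(525, 375, 30) = 2 × 3 × 5^3 × 7 = 5250.
Smallest multiple of 5250 that is ≥ 31247: ⌈31247/5250⌉ × 5250 = 6 × 5250 = 31500.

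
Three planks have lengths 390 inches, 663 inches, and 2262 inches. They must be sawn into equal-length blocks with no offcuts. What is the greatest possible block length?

39 inches

This is the greatest common divisor of 390, 663, and 2262.
390 = 2 × 3 × 5 × 13
663 = 3 × 13 × 17
2262 = 2 × 3 × 13 × 29
gcd(390, 663, 2262) = 3 × 13 = 39.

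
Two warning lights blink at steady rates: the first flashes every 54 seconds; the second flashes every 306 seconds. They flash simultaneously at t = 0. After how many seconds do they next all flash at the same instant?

918 seconds

They coincide at every common multiple of the periods; the first is the LCM.
54 = 2 × 3^3
306 = 2 × 3^2 × 17
LCM(54, 306) = 2 × 3^3 × 17 = 918.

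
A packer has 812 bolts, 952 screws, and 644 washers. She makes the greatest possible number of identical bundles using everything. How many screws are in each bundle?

Number of bundles = gcd(812, 952, 644).
812 = 2^2 × 7 × 29
952 = 2^3 × 7 × 17
644 = 2^2 × 7 × 23
gcd(812, 952, 644) = 2^2 × 7 = 28.
screws per bundle = 952 / 28 = 34.

34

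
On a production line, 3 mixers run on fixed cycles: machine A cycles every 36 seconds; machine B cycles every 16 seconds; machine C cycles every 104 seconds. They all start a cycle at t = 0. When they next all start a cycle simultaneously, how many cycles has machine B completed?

They are all back at their starting positions together after one LCM of the periods.
36 = 2^2 × 3^2
16 = 2^4
104 = 2^3 × 13
LCM(36, 16, 104) = 2^4 × 3^2 × 13 = 1872.
Cycles for period 16: 1872 / 16 = 117.

117 cycles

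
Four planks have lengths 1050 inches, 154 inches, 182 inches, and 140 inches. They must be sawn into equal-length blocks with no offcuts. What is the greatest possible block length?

The block length must divide every plank, so the greatest is gcd(1050, 154, 182, 140).
1050 = 2 × 3 × 5^2 × 7
154 = 2 × 7 × 11
182 = 2 × 7 × 13
140 = 2^2 × 5 × 7
gcd(1050, 154, 182, 140) = 2 × 7 = 14.

14 inches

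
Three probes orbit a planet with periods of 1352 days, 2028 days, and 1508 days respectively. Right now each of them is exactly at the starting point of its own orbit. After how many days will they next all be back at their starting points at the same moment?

117624 days

They coincide at every common multiple of the periods; the first is the LCM.
1352 = 2^3 × 13^2
2028 = 2^2 × 3 × 13^2
1508 = 2^2 × 13 × 29
LCM(1352, 2028, 1508) = 2^3 × 3 × 13^2 × 29 = 117624.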